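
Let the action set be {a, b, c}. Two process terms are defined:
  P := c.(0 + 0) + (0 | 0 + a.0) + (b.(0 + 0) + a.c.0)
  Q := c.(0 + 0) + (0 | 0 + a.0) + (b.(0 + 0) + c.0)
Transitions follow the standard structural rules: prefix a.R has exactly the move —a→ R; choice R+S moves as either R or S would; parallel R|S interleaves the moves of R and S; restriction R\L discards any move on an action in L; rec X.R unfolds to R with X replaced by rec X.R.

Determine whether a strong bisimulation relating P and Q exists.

Reachable graph of P (4 states):
  m0 = c.(0 + 0) + (0 | 0 + a.0) + (b.(0 + 0) + a.c.0) :: -a-> m1, -a-> m2, -b-> m3, -c-> m3
  m1 = 0 :: ∅
  m2 = c.0 :: -c-> m1
  m3 = 0 + 0 :: ∅
Reachable graph of Q (3 states):
  n0 = c.(0 + 0) + (0 | 0 + a.0) + (b.(0 + 0) + c.0) :: -a-> n1, -b-> n2, -c-> n1, -c-> n2
  n1 = 0 :: ∅
  n2 = 0 + 0 :: ∅
Coarsest stable partition (strong bisimilarity classes):
  B0 = {m0}
  B1 = {m1, m3, n1, n2}
  B2 = {m2}
  B3 = {n0}
m0 ∈ B0, n0 ∈ B3 → different blocks

NO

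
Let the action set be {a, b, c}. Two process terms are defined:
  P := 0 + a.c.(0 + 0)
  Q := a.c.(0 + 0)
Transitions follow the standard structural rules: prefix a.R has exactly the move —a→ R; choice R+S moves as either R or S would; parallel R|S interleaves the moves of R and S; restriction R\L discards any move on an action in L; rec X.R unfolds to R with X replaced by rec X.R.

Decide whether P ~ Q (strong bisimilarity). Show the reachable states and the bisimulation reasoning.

LTS(P): 3 reachable states
  u0 = 0 + a.c.(0 + 0) :: =a=> u1
  u1 = c.(0 + 0) :: =c=> u2
  u2 = 0 + 0 :: stopped
LTS(Q): 3 reachable states
  v0 = a.c.(0 + 0) :: =a=> v1
  v1 = c.(0 + 0) :: =c=> v2
  v2 = 0 + 0 :: stopped
Partition-refinement fixed point:
  B0 = {u0, v0}
  B1 = {u1, v1}
  B2 = {u2, v2}
u0 ∈ B0, v0 ∈ B0 → same block

YES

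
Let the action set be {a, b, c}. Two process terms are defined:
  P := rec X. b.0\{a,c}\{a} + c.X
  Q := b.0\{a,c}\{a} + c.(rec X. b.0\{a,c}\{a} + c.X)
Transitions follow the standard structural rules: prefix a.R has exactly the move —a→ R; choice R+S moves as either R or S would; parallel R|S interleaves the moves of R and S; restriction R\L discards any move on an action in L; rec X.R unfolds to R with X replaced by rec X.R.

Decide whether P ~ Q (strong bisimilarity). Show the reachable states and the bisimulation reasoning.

P's transition system — 2 states:
  u0 = rec X. b.0\{a,c}\{a} + c.X | --b--▸ u1, --c--▸ u0
  u1 = 0\{a,c}\{a} | (no moves)
Q's transition system — 3 states:
  v0 = b.0\{a,c}\{a} + c.(rec X. b.0\{a,c}\{a} + c.X) | --b--▸ v1, --c--▸ v2
  v1 = 0\{a,c}\{a} | (no moves)
  v2 = rec X. b.0\{a,c}\{a} + c.X | --b--▸ v1, --c--▸ v2
Bisimilarity quotient blocks:
  B0 = {u0, v0, v2}
  B1 = {u1, v1}
u0 ∈ B0, v0 ∈ B0 → same block

YES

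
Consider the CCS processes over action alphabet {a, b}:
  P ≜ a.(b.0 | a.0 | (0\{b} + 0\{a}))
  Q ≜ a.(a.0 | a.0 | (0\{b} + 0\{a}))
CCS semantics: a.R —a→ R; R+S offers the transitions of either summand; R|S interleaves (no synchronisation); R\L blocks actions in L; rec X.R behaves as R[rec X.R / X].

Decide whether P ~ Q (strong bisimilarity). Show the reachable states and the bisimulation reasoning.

Reachable graph of P (5 states):
  p0 = a.(b.0 | a.0 | (0\{b} + 0\{a})) :: =a=> p1
  p1 = b.0 | a.0 | (0\{b} + 0\{a}) :: =a=> p2, =b=> p3
  p2 = b.0 | 0 | (0\{b} + 0\{a}) :: =b=> p4
  p3 = 0 | a.0 | (0\{b} + 0\{a}) :: =a=> p4
  p4 = 0 | 0 | (0\{b} + 0\{a}) :: ∅
Reachable graph of Q (5 states):
  q0 = a.(a.0 | a.0 | (0\{b} + 0\{a})) :: =a=> q1
  q1 = a.0 | a.0 | (0\{b} + 0\{a}) :: =a=> q2, =a=> q3
  q2 = 0 | a.0 | (0\{b} + 0\{a}) :: =a=> q4
  q3 = a.0 | 0 | (0\{b} + 0\{a}) :: =a=> q4
  q4 = 0 | 0 | (0\{b} + 0\{a}) :: ∅
Partition-refinement fixed point:
  B0 = {p0}
  B1 = {p1}
  B2 = {p3, q2, q3}
  B3 = {p4, q4}
  B4 = {p2}
  B5 = {q0}
  B6 = {q1}
p0 ∈ B0, q0 ∈ B5 → different blocks

NO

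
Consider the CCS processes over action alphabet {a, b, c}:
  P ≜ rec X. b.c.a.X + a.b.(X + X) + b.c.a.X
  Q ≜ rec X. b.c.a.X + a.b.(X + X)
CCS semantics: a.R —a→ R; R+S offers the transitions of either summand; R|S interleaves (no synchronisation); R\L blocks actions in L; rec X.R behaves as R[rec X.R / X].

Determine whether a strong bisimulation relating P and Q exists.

bisimilar

Reachable graph of P (5 states):
  u0 = rec X. b.c.a.X + a.b.(X + X) + b.c.a.X :: —a→ u1, —b→ u2
  u1 = b.((rec X. b.c.a.X + a.b.(X + X) + b.c.a.X) + (rec X. b.c.a.X + a.b.(X + X) + b.c.a.X)) :: —b→ u3
  u2 = c.a.(rec X. b.c.a.X + a.b.(X + X) + b.c.a.X) :: —c→ u4
  u3 = (rec X. b.c.a.X + a.b.(X + X) + b.c.a.X) + (rec X. b.c.a.X + a.b.(X + X) + b.c.a.X) :: —a→ u1, —b→ u2
  u4 = a.(rec X. b.c.a.X + a.b.(X + X) + b.c.a.X) :: —a→ u0
Reachable graph of Q (5 states):
  v0 = rec X. b.c.a.X + a.b.(X + X) :: —a→ v1, —b→ v2
  v1 = b.((rec X. b.c.a.X + a.b.(X + X)) + (rec X. b.c.a.X + a.b.(X + X))) :: —b→ v3
  v2 = c.a.(rec X. b.c.a.X + a.b.(X + X)) :: —c→ v4
  v3 = (rec X. b.c.a.X + a.b.(X + X)) + (rec X. b.c.a.X + a.b.(X + X)) :: —a→ v1, —b→ v2
  v4 = a.(rec X. b.c.a.X + a.b.(X + X)) :: —a→ v0
Coarsest stable partition (strong bisimilarity classes):
  B0 = {u0, u3, v0, v3}
  B1 = {u1, v1}
  B2 = {u2, v2}
  B3 = {u4, v4}
u0 ∈ B0, v0 ∈ B0 → same block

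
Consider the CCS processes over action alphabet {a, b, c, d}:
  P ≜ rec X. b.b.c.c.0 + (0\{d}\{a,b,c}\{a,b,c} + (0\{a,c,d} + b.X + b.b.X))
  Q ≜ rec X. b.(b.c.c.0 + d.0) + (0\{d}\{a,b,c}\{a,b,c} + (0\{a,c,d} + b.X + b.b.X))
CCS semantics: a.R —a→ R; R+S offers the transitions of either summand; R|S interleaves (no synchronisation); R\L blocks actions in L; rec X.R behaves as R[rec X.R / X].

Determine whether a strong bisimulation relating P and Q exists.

not bisimilar

P's transition system — 6 states:
  s0 = rec X. b.b.c.c.0 + (0\{d}\{a,b,c}\{a,b,c} + (0\{a,c,d} + b.X + b.b.X)) ⊢ --b--▸ s0, --b--▸ s1, --b--▸ s2
  s1 = b.(rec X. b.b.c.c.0 + (0\{d}\{a,b,c}\{a,b,c} + (0\{a,c,d} + b.X + b.b.X))) ⊢ --b--▸ s0
  s2 = b.c.c.0 ⊢ --b--▸ s3
  s3 = c.c.0 ⊢ --c--▸ s4
  s4 = c.0 ⊢ --c--▸ s5
  s5 = 0 ⊢ ∅
Q's transition system — 6 states:
  t0 = rec X. b.(b.c.c.0 + d.0) + (0\{d}\{a,b,c}\{a,b,c} + (0\{a,c,d} + b.X + b.b.X)) ⊢ --b--▸ t0, --b--▸ t1, --b--▸ t2
  t1 = b.(rec X. b.(b.c.c.0 + d.0) + (0\{d}\{a,b,c}\{a,b,c} + (0\{a,c,d} + b.X + b.b.X))) ⊢ --b--▸ t0
  t2 = b.c.c.0 + d.0 ⊢ --b--▸ t3, --d--▸ t4
  t3 = c.c.0 ⊢ --c--▸ t5
  t4 = 0 ⊢ ∅
  t5 = c.0 ⊢ --c--▸ t4
Partition-refinement fixed point:
  B0 = {s0}
  B1 = {s1}
  B2 = {s2}
  B3 = {s3, t3}
  B4 = {s4, t5}
  B5 = {s5, t4}
  B6 = {t0}
  B7 = {t2}
  B8 = {t1}
s0 ∈ B0, t0 ∈ B6 → different blocks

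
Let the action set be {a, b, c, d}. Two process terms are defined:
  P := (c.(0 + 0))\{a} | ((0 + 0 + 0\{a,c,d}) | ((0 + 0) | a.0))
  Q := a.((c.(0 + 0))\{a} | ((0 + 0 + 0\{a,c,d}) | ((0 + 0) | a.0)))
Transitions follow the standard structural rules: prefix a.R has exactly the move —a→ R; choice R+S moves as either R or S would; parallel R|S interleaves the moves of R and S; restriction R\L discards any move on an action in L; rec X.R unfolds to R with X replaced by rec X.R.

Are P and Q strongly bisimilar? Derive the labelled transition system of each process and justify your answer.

P's transition system — 4 states:
  p0 = (c.(0 + 0))\{a} | ((0 + 0 + 0\{a,c,d}) | ((0 + 0) | a.0)) → —a→ p1, —c→ p2
  p1 = (c.(0 + 0))\{a} | ((0 + 0 + 0\{a,c,d}) | ((0 + 0) | 0)) → —c→ p3
  p2 = (0 + 0)\{a} | ((0 + 0 + 0\{a,c,d}) | ((0 + 0) | a.0)) → —a→ p3
  p3 = (0 + 0)\{a} | ((0 + 0 + 0\{a,c,d}) | ((0 + 0) | 0)) → deadlocked
Q's transition system — 5 states:
  q0 = a.((c.(0 + 0))\{a} | ((0 + 0 + 0\{a,c,d}) | ((0 + 0) | a.0))) → —a→ q1
  q1 = (c.(0 + 0))\{a} | ((0 + 0 + 0\{a,c,d}) | ((0 + 0) | a.0)) → —a→ q2, —c→ q3
  q2 = (c.(0 + 0))\{a} | ((0 + 0 + 0\{a,c,d}) | ((0 + 0) | 0)) → —c→ q4
  q3 = (0 + 0)\{a} | ((0 + 0 + 0\{a,c,d}) | ((0 + 0) | a.0)) → —a→ q4
  q4 = (0 + 0)\{a} | ((0 + 0 + 0\{a,c,d}) | ((0 + 0) | 0)) → deadlocked
Partition-refinement fixed point:
  B0 = {p0, q1}
  B1 = {p2, q3}
  B2 = {p3, q4}
  B3 = {p1, q2}
  B4 = {q0}
p0 ∈ B0, q0 ∈ B4 → different blocks

not bisimilar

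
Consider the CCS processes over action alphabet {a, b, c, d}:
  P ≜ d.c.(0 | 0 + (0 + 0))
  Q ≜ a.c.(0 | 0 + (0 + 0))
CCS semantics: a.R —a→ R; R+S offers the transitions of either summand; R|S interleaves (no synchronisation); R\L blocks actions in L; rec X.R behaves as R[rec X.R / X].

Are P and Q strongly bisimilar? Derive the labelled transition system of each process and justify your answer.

P ≁ Q

Reachable graph of P (3 states):
  s0 = d.c.(0 | 0 + (0 + 0)) has moves -d-> s1
  s1 = c.(0 | 0 + (0 + 0)) has moves -c-> s2
  s2 = 0 | 0 + (0 + 0) has moves stopped
Reachable graph of Q (3 states):
  t0 = a.c.(0 | 0 + (0 + 0)) has moves -a-> t1
  t1 = c.(0 | 0 + (0 + 0)) has moves -c-> t2
  t2 = 0 | 0 + (0 + 0) has moves stopped
Coarsest stable partition (strong bisimilarity classes):
  B0 = {s0}
  B1 = {s1, t1}
  B2 = {s2, t2}
  B3 = {t0}
s0 ∈ B0, t0 ∈ B3 → different blocks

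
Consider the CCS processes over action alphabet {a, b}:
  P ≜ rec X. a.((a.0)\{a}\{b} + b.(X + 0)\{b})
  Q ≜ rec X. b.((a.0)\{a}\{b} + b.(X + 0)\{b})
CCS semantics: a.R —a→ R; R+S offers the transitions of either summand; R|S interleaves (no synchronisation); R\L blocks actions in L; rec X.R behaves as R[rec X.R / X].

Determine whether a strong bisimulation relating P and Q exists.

P ≁ Q

LTS(P): 4 reachable states
  p0 = rec X. a.((a.0)\{a}\{b} + b.(X + 0)\{b}) → --a--▸ p1
  p1 = (a.0)\{a}\{b} + b.((rec X. a.((a.0)\{a}\{b} + b.(X + 0)\{b})) + 0)\{b} → --b--▸ p2
  p2 = ((rec X. a.((a.0)\{a}\{b} + b.(X + 0)\{b})) + 0)\{b} → --a--▸ p3
  p3 = ((a.0)\{a}\{b} + b.((rec X. a.((a.0)\{a}\{b} + b.(X + 0)\{b})) + 0)\{b})\{b} → deadlocked
LTS(Q): 3 reachable states
  q0 = rec X. b.((a.0)\{a}\{b} + b.(X + 0)\{b}) → --b--▸ q1
  q1 = (a.0)\{a}\{b} + b.((rec X. b.((a.0)\{a}\{b} + b.(X + 0)\{b})) + 0)\{b} → --b--▸ q2
  q2 = ((rec X. b.((a.0)\{a}\{b} + b.(X + 0)\{b})) + 0)\{b} → deadlocked
Coarsest stable partition (strong bisimilarity classes):
  B0 = {p0}
  B1 = {p1}
  B2 = {p2}
  B3 = {p3, q2}
  B4 = {q0}
  B5 = {q1}
p0 ∈ B0, q0 ∈ B4 → different blocks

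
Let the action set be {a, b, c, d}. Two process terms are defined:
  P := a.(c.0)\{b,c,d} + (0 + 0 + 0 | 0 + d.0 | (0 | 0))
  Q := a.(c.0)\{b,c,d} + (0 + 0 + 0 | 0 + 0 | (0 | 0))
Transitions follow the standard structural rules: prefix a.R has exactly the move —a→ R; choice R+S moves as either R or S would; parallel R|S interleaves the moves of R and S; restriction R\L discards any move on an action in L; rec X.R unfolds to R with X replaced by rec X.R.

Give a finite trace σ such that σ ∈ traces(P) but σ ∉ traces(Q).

P's transition system — 3 states:
  s0 = a.(c.0)\{b,c,d} + (0 + 0 + 0 | 0 + d.0 | (0 | 0)) ⊢ --a--▸ s1, --d--▸ s2
  s1 = (c.0)\{b,c,d} ⊢ ·
  s2 = 0 | (0 | 0) ⊢ ·
Q's transition system — 2 states:
  t0 = a.(c.0)\{b,c,d} + (0 + 0 + 0 | 0 + 0 | (0 | 0)) ⊢ --a--▸ t1
  t1 = (c.0)\{b,c,d} ⊢ ·
Trace ⟨d⟩ through P, begin at {s0}:
  [1] d ⇒ {s2}
  — P admits the full trace.
Trace ⟨d⟩ through Q, begin at {t0}:
  [1] d ⇒ no successor for Q

d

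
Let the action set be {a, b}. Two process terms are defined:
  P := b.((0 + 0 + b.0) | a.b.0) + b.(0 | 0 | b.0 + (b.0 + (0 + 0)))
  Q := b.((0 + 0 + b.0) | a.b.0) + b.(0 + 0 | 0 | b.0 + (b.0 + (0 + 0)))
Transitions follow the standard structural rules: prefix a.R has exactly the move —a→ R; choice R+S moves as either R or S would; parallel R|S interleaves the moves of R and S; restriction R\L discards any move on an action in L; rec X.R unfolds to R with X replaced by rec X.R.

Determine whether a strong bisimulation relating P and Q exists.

LTS(P): 10 reachable states
  s0 = b.((0 + 0 + b.0) | a.b.0) + b.(0 | 0 | b.0 + (b.0 + (0 + 0))) has moves ··b··> s1, ··b··> s2
  s1 = (0 + 0 + b.0) | a.b.0 has moves ··a··> s3, ··b··> s4
  s2 = 0 | 0 | b.0 + (b.0 + (0 + 0)) has moves ··b··> s5, ··b··> s6
  s3 = (0 + 0 + b.0) | b.0 has moves ··b··> s7, ··b··> s8
  s4 = 0 | a.b.0 has moves ··a··> s8
  s5 = 0 has moves ·
  s6 = 0 | 0 | 0 has moves ·
  s7 = (0 + 0 + b.0) | 0 has moves ··b··> s9
  s8 = 0 | b.0 has moves ··b··> s9
  s9 = 0 | 0 has moves ·
LTS(Q): 10 reachable states
  t0 = b.((0 + 0 + b.0) | a.b.0) + b.(0 + 0 | 0 | b.0 + (b.0 + (0 + 0))) has moves ··b··> t1, ··b··> t2
  t1 = (0 + 0 + b.0) | a.b.0 has moves ··a··> t3, ··b··> t4
  t2 = 0 + 0 | 0 | b.0 + (b.0 + (0 + 0)) has moves ··b··> t5, ··b··> t6
  t3 = (0 + 0 + b.0) | b.0 has moves ··b··> t7, ··b··> t8
  t4 = 0 | a.b.0 has moves ··a··> t8
  t5 = 0 has moves ·
  t6 = 0 | 0 | 0 has moves ·
  t7 = (0 + 0 + b.0) | 0 has moves ··b··> t9
  t8 = 0 | b.0 has moves ··b··> t9
  t9 = 0 | 0 has moves ·
Bisimilarity quotient blocks:
  B0 = {s0, t0}
  B1 = {s1, t1}
  B2 = {s3, t3}
  B3 = {s2, s7, s8, t2, t7, t8}
  B4 = {s5, s6, s9, t5, t6, t9}
  B5 = {s4, t4}
s0 ∈ B0, t0 ∈ B0 → same block

YES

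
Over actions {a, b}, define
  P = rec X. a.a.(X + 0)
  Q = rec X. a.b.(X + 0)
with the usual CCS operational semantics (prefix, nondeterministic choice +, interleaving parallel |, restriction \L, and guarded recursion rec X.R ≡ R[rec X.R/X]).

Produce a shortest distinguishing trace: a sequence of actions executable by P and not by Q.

aa

LTS(P): 3 reachable states
  u0 = rec X. a.a.(X + 0) → -a-> u1
  u1 = a.((rec X. a.a.(X + 0)) + 0) → -a-> u2
  u2 = (rec X. a.a.(X + 0)) + 0 → -a-> u1
LTS(Q): 3 reachable states
  v0 = rec X. a.b.(X + 0) → -a-> v1
  v1 = b.((rec X. a.b.(X + 0)) + 0) → -b-> v2
  v2 = (rec X. a.b.(X + 0)) + 0 → -a-> v1
Trace ⟨aa⟩ through P, begin at {u0}:
  [1] a ⇒ {u1}
  [2] a ⇒ {u2}
  ✓ P
Trace ⟨aa⟩ through Q, begin at {v0}:
  [1] a ⇒ {v1}
  [2] a ⇒ ∅  — Q cannot continue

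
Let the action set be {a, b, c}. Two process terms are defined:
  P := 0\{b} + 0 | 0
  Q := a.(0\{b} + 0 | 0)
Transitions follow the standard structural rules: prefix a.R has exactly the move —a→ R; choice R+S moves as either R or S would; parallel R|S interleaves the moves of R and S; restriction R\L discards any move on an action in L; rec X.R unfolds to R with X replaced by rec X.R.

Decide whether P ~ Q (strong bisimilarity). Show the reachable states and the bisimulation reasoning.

P ≁ Q

LTS(P): 1 reachable states
  m0 = 0\{b} + 0 | 0 ⊢ deadlocked
LTS(Q): 2 reachable states
  n0 = a.(0\{b} + 0 | 0) ⊢ =a=> n1
  n1 = 0\{b} + 0 | 0 ⊢ deadlocked
Partition-refinement fixed point:
  B0 = {m0, n1}
  B1 = {n0}
m0 ∈ B0, n0 ∈ B1 → different blocks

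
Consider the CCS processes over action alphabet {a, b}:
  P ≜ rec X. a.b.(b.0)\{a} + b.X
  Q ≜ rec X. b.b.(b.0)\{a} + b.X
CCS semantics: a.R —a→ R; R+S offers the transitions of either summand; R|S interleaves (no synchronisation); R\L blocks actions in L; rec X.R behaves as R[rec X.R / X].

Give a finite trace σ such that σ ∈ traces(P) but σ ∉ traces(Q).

a

Reachable graph of P (4 states):
  s0 = rec X. a.b.(b.0)\{a} + b.X → =a=> s1, =b=> s0
  s1 = b.(b.0)\{a} → =b=> s2
  s2 = (b.0)\{a} → =b=> s3
  s3 = 0\{a} → ·
Reachable graph of Q (4 states):
  t0 = rec X. b.b.(b.0)\{a} + b.X → =b=> t0, =b=> t1
  t1 = b.(b.0)\{a} → =b=> t2
  t2 = (b.0)\{a} → =b=> t3
  t3 = 0\{a} → ·
Run σ = ⟨a⟩ on P: start {s0}
  step 1 (a): {s1}
  P completes σ.
Run σ = ⟨a⟩ on Q: start {t0}
  step 1 (a): ∅ (Q stuck)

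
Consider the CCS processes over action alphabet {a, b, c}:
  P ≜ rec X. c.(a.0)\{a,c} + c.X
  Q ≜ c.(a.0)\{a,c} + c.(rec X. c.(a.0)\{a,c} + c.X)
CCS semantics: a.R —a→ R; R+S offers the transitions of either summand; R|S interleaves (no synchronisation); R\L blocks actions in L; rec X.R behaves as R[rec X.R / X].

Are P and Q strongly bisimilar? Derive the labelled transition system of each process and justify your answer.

YES

LTS(P): 2 reachable states
  p0 = rec X. c.(a.0)\{a,c} + c.X → ··c··> p0, ··c··> p1
  p1 = (a.0)\{a,c} → ·
LTS(Q): 3 reachable states
  q0 = c.(a.0)\{a,c} + c.(rec X. c.(a.0)\{a,c} + c.X) → ··c··> q1, ··c··> q2
  q1 = (a.0)\{a,c} → ·
  q2 = rec X. c.(a.0)\{a,c} + c.X → ··c··> q1, ··c··> q2
Partition-refinement fixed point:
  B0 = {p0, q0, q2}
  B1 = {p1, q1}
p0 ∈ B0, q0 ∈ B0 → same block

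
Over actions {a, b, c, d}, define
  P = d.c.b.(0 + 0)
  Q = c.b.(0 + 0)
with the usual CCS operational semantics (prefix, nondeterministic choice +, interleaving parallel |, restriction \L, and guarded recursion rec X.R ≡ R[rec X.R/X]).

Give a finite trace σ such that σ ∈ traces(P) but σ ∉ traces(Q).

d

P's transition system — 4 states:
  s0 = d.c.b.(0 + 0) has moves —d→ s1
  s1 = c.b.(0 + 0) has moves —c→ s2
  s2 = b.(0 + 0) has moves —b→ s3
  s3 = 0 + 0 has moves ∅
Q's transition system — 3 states:
  t0 = c.b.(0 + 0) has moves —c→ t1
  t1 = b.(0 + 0) has moves —b→ t2
  t2 = 0 + 0 has moves ∅
Trace ⟨d⟩ through P, begin at {s0}:
  after d @ step 1: {s1}
  — P admits the full trace.
Trace ⟨d⟩ through Q, begin at {t0}:
  after d @ step 1: ∅  — Q cannot continue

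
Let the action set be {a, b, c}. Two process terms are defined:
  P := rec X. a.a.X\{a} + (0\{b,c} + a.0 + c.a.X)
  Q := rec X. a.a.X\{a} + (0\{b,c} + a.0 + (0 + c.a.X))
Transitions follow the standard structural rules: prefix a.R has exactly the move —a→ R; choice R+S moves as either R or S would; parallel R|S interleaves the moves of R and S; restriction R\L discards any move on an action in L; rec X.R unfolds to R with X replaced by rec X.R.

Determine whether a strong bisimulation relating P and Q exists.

Reachable graph of P (6 states):
  s0 = rec X. a.a.X\{a} + (0\{b,c} + a.0 + c.a.X) | --a--▸ s1, --a--▸ s2, --c--▸ s3
  s1 = 0 | ∅
  s2 = a.(rec X. a.a.X\{a} + (0\{b,c} + a.0 + c.a.X))\{a} | --a--▸ s4
  s3 = a.(rec X. a.a.X\{a} + (0\{b,c} + a.0 + c.a.X)) | --a--▸ s0
  s4 = (rec X. a.a.X\{a} + (0\{b,c} + a.0 + c.a.X))\{a} | --c--▸ s5
  s5 = (a.(rec X. a.a.X\{a} + (0\{b,c} + a.0 + c.a.X)))\{a} | ∅
Reachable graph of Q (6 states):
  t0 = rec X. a.a.X\{a} + (0\{b,c} + a.0 + (0 + c.a.X)) | --a--▸ t1, --a--▸ t2, --c--▸ t3
  t1 = 0 | ∅
  t2 = a.(rec X. a.a.X\{a} + (0\{b,c} + a.0 + (0 + c.a.X)))\{a} | --a--▸ t4
  t3 = a.(rec X. a.a.X\{a} + (0\{b,c} + a.0 + (0 + c.a.X))) | --a--▸ t0
  t4 = (rec X. a.a.X\{a} + (0\{b,c} + a.0 + (0 + c.a.X)))\{a} | --c--▸ t5
  t5 = (a.(rec X. a.a.X\{a} + (0\{b,c} + a.0 + (0 + c.a.X))))\{a} | ∅
Partition-refinement fixed point:
  B0 = {s0, t0}
  B1 = {s2, t2}
  B2 = {s4, t4}
  B3 = {s1, s5, t1, t5}
  B4 = {s3, t3}
s0 ∈ B0, t0 ∈ B0 → same block

P ~ Q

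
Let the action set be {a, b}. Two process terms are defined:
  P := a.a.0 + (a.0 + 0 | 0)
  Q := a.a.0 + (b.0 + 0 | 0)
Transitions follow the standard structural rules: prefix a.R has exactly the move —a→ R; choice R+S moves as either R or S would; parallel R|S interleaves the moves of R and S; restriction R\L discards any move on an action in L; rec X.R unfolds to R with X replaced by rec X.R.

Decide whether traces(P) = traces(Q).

LTS(P): 3 reachable states
  m0 = a.a.0 + (a.0 + 0 | 0) has moves -a-> m1, -a-> m2
  m1 = 0 has moves ∅
  m2 = a.0 has moves -a-> m1
LTS(Q): 3 reachable states
  n0 = a.a.0 + (b.0 + 0 | 0) has moves -a-> n1, -b-> n2
  n1 = a.0 has moves -a-> n2
  n2 = 0 has moves ∅
Run σ = ⟨b⟩ on Q: start {n0}
  [1] b ⇒ {n2}
  ✓ Q
Run σ = ⟨b⟩ on P: start {m0}
  [1] b ⇒ no successor for P

traces(P) ≠ traces(Q) — witness ⟨b⟩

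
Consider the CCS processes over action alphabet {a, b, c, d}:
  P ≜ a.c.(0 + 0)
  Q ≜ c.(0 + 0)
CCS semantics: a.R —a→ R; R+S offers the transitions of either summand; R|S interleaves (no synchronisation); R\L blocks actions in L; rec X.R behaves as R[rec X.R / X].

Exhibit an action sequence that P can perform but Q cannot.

a

LTS(P): 3 reachable states
  s0 = a.c.(0 + 0) has moves --a--▸ s1
  s1 = c.(0 + 0) has moves --c--▸ s2
  s2 = 0 + 0 has moves ∅
LTS(Q): 2 reachable states
  t0 = c.(0 + 0) has moves --c--▸ t1
  t1 = 0 + 0 has moves ∅
Executing a from P (initial set {s0}):
  step 1 (a): {s1}
  P completes σ.
Executing a from Q (initial set {t0}):
  step 1 (a): no successor for Q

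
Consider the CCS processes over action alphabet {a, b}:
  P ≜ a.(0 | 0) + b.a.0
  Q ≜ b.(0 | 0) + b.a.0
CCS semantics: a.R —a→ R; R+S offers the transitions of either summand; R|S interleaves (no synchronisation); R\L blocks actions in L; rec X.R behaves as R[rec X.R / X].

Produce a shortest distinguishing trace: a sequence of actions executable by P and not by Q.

a

LTS(P): 4 reachable states
  m0 = a.(0 | 0) + b.a.0 → =a=> m1, =b=> m2
  m1 = 0 | 0 → (no moves)
  m2 = a.0 → =a=> m3
  m3 = 0 → (no moves)
LTS(Q): 4 reachable states
  n0 = b.(0 | 0) + b.a.0 → =b=> n1, =b=> n2
  n1 = 0 | 0 → (no moves)
  n2 = a.0 → =a=> n3
  n3 = 0 → (no moves)
Run σ = ⟨a⟩ on P: start {m0}
  [1] a ⇒ {m1}
  — P admits the full trace.
Run σ = ⟨a⟩ on Q: start {n0}
  [1] a ⇒ no successor for Q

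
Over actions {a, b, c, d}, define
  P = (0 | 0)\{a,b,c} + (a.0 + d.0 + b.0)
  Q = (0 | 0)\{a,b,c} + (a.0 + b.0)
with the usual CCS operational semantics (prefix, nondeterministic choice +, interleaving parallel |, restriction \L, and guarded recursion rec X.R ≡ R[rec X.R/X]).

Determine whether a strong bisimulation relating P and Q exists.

NO

P's transition system — 2 states:
  p0 = (0 | 0)\{a,b,c} + (a.0 + d.0 + b.0) :: —a→ p1, —b→ p1, —d→ p1
  p1 = 0 :: ·
Q's transition system — 2 states:
  q0 = (0 | 0)\{a,b,c} + (a.0 + b.0) :: —a→ q1, —b→ q1
  q1 = 0 :: ·
Bisimilarity quotient blocks:
  B0 = {p0}
  B1 = {p1, q1}
  B2 = {q0}
p0 ∈ B0, q0 ∈ B2 → different blocks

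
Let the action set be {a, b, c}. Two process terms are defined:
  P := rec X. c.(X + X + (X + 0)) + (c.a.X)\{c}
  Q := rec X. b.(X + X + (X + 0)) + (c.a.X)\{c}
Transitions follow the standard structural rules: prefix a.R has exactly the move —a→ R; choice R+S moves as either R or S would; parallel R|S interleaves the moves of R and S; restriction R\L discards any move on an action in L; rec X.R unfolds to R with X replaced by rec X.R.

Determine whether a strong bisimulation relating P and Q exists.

P's transition system — 2 states:
  m0 = rec X. c.(X + X + (X + 0)) + (c.a.X)\{c} | =c=> m1
  m1 = (rec X. c.(X + X + (X + 0)) + (c.a.X)\{c}) + (rec X. c.(X + X + (X + 0)) + (c.a.X)\{c}) + ((rec X. c.(X + X + (X + 0)) + (c.a.X)\{c}) + 0) | =c=> m1
Q's transition system — 2 states:
  n0 = rec X. b.(X + X + (X + 0)) + (c.a.X)\{c} | =b=> n1
  n1 = (rec X. b.(X + X + (X + 0)) + (c.a.X)\{c}) + (rec X. b.(X + X + (X + 0)) + (c.a.X)\{c}) + ((rec X. b.(X + X + (X + 0)) + (c.a.X)\{c}) + 0) | =b=> n1
Bisimilarity quotient blocks:
  B0 = {m0, m1}
  B1 = {n0, n1}
m0 ∈ B0, n0 ∈ B1 → different blocks

not bisimilar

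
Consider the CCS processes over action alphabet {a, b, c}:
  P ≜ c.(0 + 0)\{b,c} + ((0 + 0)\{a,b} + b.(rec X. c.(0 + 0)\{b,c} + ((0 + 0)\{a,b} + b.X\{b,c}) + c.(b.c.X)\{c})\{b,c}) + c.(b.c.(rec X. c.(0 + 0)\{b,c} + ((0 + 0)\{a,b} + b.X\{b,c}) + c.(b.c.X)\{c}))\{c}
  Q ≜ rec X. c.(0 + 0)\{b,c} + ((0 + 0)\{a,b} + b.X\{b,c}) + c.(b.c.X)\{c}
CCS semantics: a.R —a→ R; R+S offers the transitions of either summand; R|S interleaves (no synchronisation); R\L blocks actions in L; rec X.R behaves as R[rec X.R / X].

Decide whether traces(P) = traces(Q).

LTS(P): 5 reachable states
  s0 = c.(0 + 0)\{b,c} + ((0 + 0)\{a,b} + b.(rec X. c.(0 + 0)\{b,c} + ((0 + 0)\{a,b} + b.X\{b,c}) + c.(b.c.X)\{c})\{b,c}) + c.(b.c.(rec X. c.(0 + 0)\{b,c} + ((0 + 0)\{a,b} + b.X\{b,c}) + c.(b.c.X)\{c}))\{c} | —b→ s1, —c→ s2, —c→ s3
  s1 = (rec X. c.(0 + 0)\{b,c} + ((0 + 0)\{a,b} + b.X\{b,c}) + c.(b.c.X)\{c})\{b,c} | ·
  s2 = (0 + 0)\{b,c} | ·
  s3 = (b.c.(rec X. c.(0 + 0)\{b,c} + ((0 + 0)\{a,b} + b.X\{b,c}) + c.(b.c.X)\{c}))\{c} | —b→ s4
  s4 = (c.(rec X. c.(0 + 0)\{b,c} + ((0 + 0)\{a,b} + b.X\{b,c}) + c.(b.c.X)\{c}))\{c} | ·
LTS(Q): 5 reachable states
  t0 = rec X. c.(0 + 0)\{b,c} + ((0 + 0)\{a,b} + b.X\{b,c}) + c.(b.c.X)\{c} | —b→ t1, —c→ t2, —c→ t3
  t1 = (rec X. c.(0 + 0)\{b,c} + ((0 + 0)\{a,b} + b.X\{b,c}) + c.(b.c.X)\{c})\{b,c} | ·
  t2 = (0 + 0)\{b,c} | ·
  t3 = (b.c.(rec X. c.(0 + 0)\{b,c} + ((0 + 0)\{a,b} + b.X\{b,c}) + c.(b.c.X)\{c}))\{c} | —b→ t4
  t4 = (c.(rec X. c.(0 + 0)\{b,c} + ((0 + 0)\{a,b} + b.X\{b,c}) + c.(b.c.X)\{c}))\{c} | ·
Bisimilarity quotient blocks:
  B0 = {s0, t0}
  B1 = {s1, s2, s4, t1, t2, t4}
  B2 = {s3, t3}
s0 ∈ B0, t0 ∈ B0 → same block
Bisimilar ⇒ trace-equivalent.

YES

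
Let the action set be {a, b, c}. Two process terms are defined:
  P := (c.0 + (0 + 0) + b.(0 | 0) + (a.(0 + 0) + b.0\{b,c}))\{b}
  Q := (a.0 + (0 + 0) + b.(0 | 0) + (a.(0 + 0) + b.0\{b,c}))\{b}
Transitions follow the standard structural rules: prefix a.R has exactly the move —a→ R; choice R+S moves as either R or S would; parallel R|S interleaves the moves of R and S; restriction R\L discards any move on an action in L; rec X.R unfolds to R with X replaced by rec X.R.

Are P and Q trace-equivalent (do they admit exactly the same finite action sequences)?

LTS(P): 3 reachable states
  s0 = (c.0 + (0 + 0) + b.(0 | 0) + (a.(0 + 0) + b.0\{b,c}))\{b} | -a-> s1, -c-> s2
  s1 = (0 + 0)\{b} | ∅
  s2 = 0\{b} | ∅
LTS(Q): 3 reachable states
  t0 = (a.0 + (0 + 0) + b.(0 | 0) + (a.(0 + 0) + b.0\{b,c}))\{b} | -a-> t1, -a-> t2
  t1 = (0 + 0)\{b} | ∅
  t2 = 0\{b} | ∅
Executing c from P (initial set {s0}):
  step 1 (c): {s2}
  P completes σ.
Executing c from Q (initial set {t0}):
  step 1 (c): ∅ (Q stuck)

NO — witness ⟨c⟩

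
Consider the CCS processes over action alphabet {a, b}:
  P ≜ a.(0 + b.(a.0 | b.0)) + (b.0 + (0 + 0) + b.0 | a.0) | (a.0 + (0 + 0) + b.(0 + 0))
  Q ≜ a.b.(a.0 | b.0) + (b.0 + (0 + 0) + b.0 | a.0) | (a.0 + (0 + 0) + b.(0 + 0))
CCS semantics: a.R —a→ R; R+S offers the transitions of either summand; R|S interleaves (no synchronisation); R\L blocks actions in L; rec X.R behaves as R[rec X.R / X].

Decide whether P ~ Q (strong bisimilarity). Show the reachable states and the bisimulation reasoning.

LTS(P): 19 reachable states
  s0 = a.(0 + b.(a.0 | b.0)) + (b.0 + (0 + 0) + b.0 | a.0) | (a.0 + (0 + 0) + b.(0 + 0)) :: --a--▸ s1, --a--▸ s2, --a--▸ s3, --b--▸ s4, --b--▸ s5, --b--▸ s6
  s1 = (b.0 + (0 + 0) + b.0 | a.0) | 0 :: --a--▸ s7, --b--▸ s8, --b--▸ s9
  s2 = 0 + b.(a.0 | b.0) :: --b--▸ s10
  s3 = b.0 | 0 | (a.0 + (0 + 0) + b.(0 + 0)) :: --a--▸ s7, --b--▸ s11, --b--▸ s12
  s4 = (b.0 + (0 + 0) + b.0 | a.0) | (0 + 0) :: --a--▸ s12, --b--▸ s13, --b--▸ s14
  s5 = 0 | (a.0 + (0 + 0) + b.(0 + 0)) :: --a--▸ s8, --b--▸ s13
  s6 = 0 | a.0 | (a.0 + (0 + 0) + b.(0 + 0)) :: --a--▸ s11, --a--▸ s9, --b--▸ s14
  s7 = b.0 | 0 | 0 :: --b--▸ s15
  s8 = 0 | 0 :: (no moves)
  s9 = 0 | a.0 | 0 :: --a--▸ s15
  s10 = a.0 | b.0 :: --a--▸ s16, --b--▸ s17
  s11 = 0 | 0 | (a.0 + (0 + 0) + b.(0 + 0)) :: --a--▸ s15, --b--▸ s18
  s12 = b.0 | 0 | (0 + 0) :: --b--▸ s18
  s13 = 0 | (0 + 0) :: (no moves)
  s14 = 0 | a.0 | (0 + 0) :: --a--▸ s18
  s15 = 0 | 0 | 0 :: (no moves)
  s16 = 0 | b.0 :: --b--▸ s8
  s17 = a.0 | 0 :: --a--▸ s8
  s18 = 0 | 0 | (0 + 0) :: (no moves)
LTS(Q): 19 reachable states
  t0 = a.b.(a.0 | b.0) + (b.0 + (0 + 0) + b.0 | a.0) | (a.0 + (0 + 0) + b.(0 + 0)) :: --a--▸ t1, --a--▸ t2, --a--▸ t3, --b--▸ t4, --b--▸ t5, --b--▸ t6
  t1 = (b.0 + (0 + 0) + b.0 | a.0) | 0 :: --a--▸ t7, --b--▸ t8, --b--▸ t9
  t2 = b.(a.0 | b.0) :: --b--▸ t10
  t3 = b.0 | 0 | (a.0 + (0 + 0) + b.(0 + 0)) :: --a--▸ t7, --b--▸ t11, --b--▸ t12
  t4 = (b.0 + (0 + 0) + b.0 | a.0) | (0 + 0) :: --a--▸ t12, --b--▸ t13, --b--▸ t14
  t5 = 0 | (a.0 + (0 + 0) + b.(0 + 0)) :: --a--▸ t8, --b--▸ t13
  t6 = 0 | a.0 | (a.0 + (0 + 0) + b.(0 + 0)) :: --a--▸ t11, --a--▸ t9, --b--▸ t14
  t7 = b.0 | 0 | 0 :: --b--▸ t15
  t8 = 0 | 0 :: (no moves)
  t9 = 0 | a.0 | 0 :: --a--▸ t15
  t10 = a.0 | b.0 :: --a--▸ t16, --b--▸ t17
  t11 = 0 | 0 | (a.0 + (0 + 0) + b.(0 + 0)) :: --a--▸ t15, --b--▸ t18
  t12 = b.0 | 0 | (0 + 0) :: --b--▸ t18
  t13 = 0 | (0 + 0) :: (no moves)
  t14 = 0 | a.0 | (0 + 0) :: --a--▸ t18
  t15 = 0 | 0 | 0 :: (no moves)
  t16 = 0 | b.0 :: --b--▸ t8
  t17 = a.0 | 0 :: --a--▸ t8
  t18 = 0 | 0 | (0 + 0) :: (no moves)
Coarsest stable partition (strong bisimilarity classes):
  B0 = {s0, t0}
  B1 = {s6, t6}
  B2 = {s14, s17, s9, t14, t17, t9}
  B3 = {s13, s15, s18, s8, t13, t15, t18, t8}
  B4 = {s11, s5, t11, t5}
  B5 = {s3, t3}
  B6 = {s12, s16, s7, t12, t16, t7}
  B7 = {s2, t2}
  B8 = {s10, t10}
  B9 = {s1, s4, t1, t4}
s0 ∈ B0, t0 ∈ B0 → same block

bisimilar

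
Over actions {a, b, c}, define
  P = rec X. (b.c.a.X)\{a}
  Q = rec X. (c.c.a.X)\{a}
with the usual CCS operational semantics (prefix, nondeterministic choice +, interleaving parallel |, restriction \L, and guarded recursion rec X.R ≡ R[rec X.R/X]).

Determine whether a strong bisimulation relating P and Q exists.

LTS(P): 3 reachable states
  u0 = rec X. (b.c.a.X)\{a} | =b=> u1
  u1 = (c.a.(rec X. (b.c.a.X)\{a}))\{a} | =c=> u2
  u2 = (a.(rec X. (b.c.a.X)\{a}))\{a} | (no moves)
LTS(Q): 3 reachable states
  v0 = rec X. (c.c.a.X)\{a} | =c=> v1
  v1 = (c.a.(rec X. (c.c.a.X)\{a}))\{a} | =c=> v2
  v2 = (a.(rec X. (c.c.a.X)\{a}))\{a} | (no moves)
Bisimilarity quotient blocks:
  B0 = {u0}
  B1 = {u1, v1}
  B2 = {u2, v2}
  B3 = {v0}
u0 ∈ B0, v0 ∈ B3 → different blocks

NO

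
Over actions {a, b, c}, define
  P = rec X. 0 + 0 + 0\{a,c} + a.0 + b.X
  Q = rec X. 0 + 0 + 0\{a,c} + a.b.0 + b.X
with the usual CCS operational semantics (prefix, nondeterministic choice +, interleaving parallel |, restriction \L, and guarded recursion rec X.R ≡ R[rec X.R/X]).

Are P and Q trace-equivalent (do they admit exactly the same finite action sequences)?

traces(P) ≠ traces(Q) — witness ⟨ab⟩

Reachable graph of P (2 states):
  p0 = rec X. 0 + 0 + 0\{a,c} + a.0 + b.X → —a→ p1, —b→ p0
  p1 = 0 → (no moves)
Reachable graph of Q (3 states):
  q0 = rec X. 0 + 0 + 0\{a,c} + a.b.0 + b.X → —a→ q1, —b→ q0
  q1 = b.0 → —b→ q2
  q2 = 0 → (no moves)
Run σ = ⟨ab⟩ on Q: start {q0}
  after a @ step 1: {q1}
  after b @ step 2: {q2}
  Q completes σ.
Run σ = ⟨ab⟩ on P: start {p0}
  after a @ step 1: {p1}
  after b @ step 2: no successor for P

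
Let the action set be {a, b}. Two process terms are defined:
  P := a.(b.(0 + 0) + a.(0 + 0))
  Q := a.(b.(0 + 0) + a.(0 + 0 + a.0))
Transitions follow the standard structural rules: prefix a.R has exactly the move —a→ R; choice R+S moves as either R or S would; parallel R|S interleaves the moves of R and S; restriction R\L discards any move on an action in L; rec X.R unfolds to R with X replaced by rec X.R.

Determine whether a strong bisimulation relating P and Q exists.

P's transition system — 3 states:
  m0 = a.(b.(0 + 0) + a.(0 + 0)) → —a→ m1
  m1 = b.(0 + 0) + a.(0 + 0) → —a→ m2, —b→ m2
  m2 = 0 + 0 → (no moves)
Q's transition system — 5 states:
  n0 = a.(b.(0 + 0) + a.(0 + 0 + a.0)) → —a→ n1
  n1 = b.(0 + 0) + a.(0 + 0 + a.0) → —a→ n2, —b→ n3
  n2 = 0 + 0 + a.0 → —a→ n4
  n3 = 0 + 0 → (no moves)
  n4 = 0 → (no moves)
Coarsest stable partition (strong bisimilarity classes):
  B0 = {m0}
  B1 = {m1}
  B2 = {m2, n3, n4}
  B3 = {n0}
  B4 = {n1}
  B5 = {n2}
m0 ∈ B0, n0 ∈ B3 → different blocks

not bisimilar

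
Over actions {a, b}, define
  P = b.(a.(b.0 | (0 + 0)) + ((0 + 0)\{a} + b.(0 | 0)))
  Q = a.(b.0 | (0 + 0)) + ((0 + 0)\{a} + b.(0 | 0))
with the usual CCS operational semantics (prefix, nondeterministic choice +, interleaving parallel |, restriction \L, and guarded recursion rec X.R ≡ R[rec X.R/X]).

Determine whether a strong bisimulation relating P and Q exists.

P ≁ Q

P's transition system — 5 states:
  m0 = b.(a.(b.0 | (0 + 0)) + ((0 + 0)\{a} + b.(0 | 0))) has moves ··b··> m1
  m1 = a.(b.0 | (0 + 0)) + ((0 + 0)\{a} + b.(0 | 0)) has moves ··a··> m2, ··b··> m3
  m2 = b.0 | (0 + 0) has moves ··b··> m4
  m3 = 0 | 0 has moves deadlocked
  m4 = 0 | (0 + 0) has moves deadlocked
Q's transition system — 4 states:
  n0 = a.(b.0 | (0 + 0)) + ((0 + 0)\{a} + b.(0 | 0)) has moves ··a··> n1, ··b··> n2
  n1 = b.0 | (0 + 0) has moves ··b··> n3
  n2 = 0 | 0 has moves deadlocked
  n3 = 0 | (0 + 0) has moves deadlocked
Bisimilarity quotient blocks:
  B0 = {m0}
  B1 = {m1, n0}
  B2 = {m2, n1}
  B3 = {m3, m4, n2, n3}
m0 ∈ B0, n0 ∈ B1 → different blocks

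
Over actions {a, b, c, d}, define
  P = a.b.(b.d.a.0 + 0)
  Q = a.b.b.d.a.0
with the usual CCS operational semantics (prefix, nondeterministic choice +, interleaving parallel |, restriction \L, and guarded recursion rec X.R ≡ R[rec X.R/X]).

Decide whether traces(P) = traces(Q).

trace-equivalent

LTS(P): 6 reachable states
  u0 = a.b.(b.d.a.0 + 0) | =a=> u1
  u1 = b.(b.d.a.0 + 0) | =b=> u2
  u2 = b.d.a.0 + 0 | =b=> u3
  u3 = d.a.0 | =d=> u4
  u4 = a.0 | =a=> u5
  u5 = 0 | ·
LTS(Q): 6 reachable states
  v0 = a.b.b.d.a.0 | =a=> v1
  v1 = b.b.d.a.0 | =b=> v2
  v2 = b.d.a.0 | =b=> v3
  v3 = d.a.0 | =d=> v4
  v4 = a.0 | =a=> v5
  v5 = 0 | ·
Bisimilarity quotient blocks:
  B0 = {u0, v0}
  B1 = {u1, v1}
  B2 = {u2, v2}
  B3 = {u3, v3}
  B4 = {u4, v4}
  B5 = {u5, v5}
u0 ∈ B0, v0 ∈ B0 → same block
Bisimilar ⇒ trace-equivalent.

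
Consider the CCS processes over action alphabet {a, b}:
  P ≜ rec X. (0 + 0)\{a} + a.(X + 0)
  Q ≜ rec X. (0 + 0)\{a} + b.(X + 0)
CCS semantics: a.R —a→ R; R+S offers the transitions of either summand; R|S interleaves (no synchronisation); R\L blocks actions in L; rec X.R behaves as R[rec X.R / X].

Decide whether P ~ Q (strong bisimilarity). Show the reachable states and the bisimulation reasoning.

not bisimilar

LTS(P): 2 reachable states
  m0 = rec X. (0 + 0)\{a} + a.(X + 0) :: --a--▸ m1
  m1 = (rec X. (0 + 0)\{a} + a.(X + 0)) + 0 :: --a--▸ m1
LTS(Q): 2 reachable states
  n0 = rec X. (0 + 0)\{a} + b.(X + 0) :: --b--▸ n1
  n1 = (rec X. (0 + 0)\{a} + b.(X + 0)) + 0 :: --b--▸ n1
Coarsest stable partition (strong bisimilarity classes):
  B0 = {m0, m1}
  B1 = {n0, n1}
m0 ∈ B0, n0 ∈ B1 → different blocks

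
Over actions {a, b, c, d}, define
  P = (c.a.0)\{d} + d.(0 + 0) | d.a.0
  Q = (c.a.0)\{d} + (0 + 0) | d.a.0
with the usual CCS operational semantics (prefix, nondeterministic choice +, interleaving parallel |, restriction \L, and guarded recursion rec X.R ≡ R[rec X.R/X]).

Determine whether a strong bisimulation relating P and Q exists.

P ≁ Q

Reachable graph of P (8 states):
  s0 = (c.a.0)\{d} + d.(0 + 0) | d.a.0 :: -c-> s1, -d-> s2, -d-> s3
  s1 = (a.0)\{d} :: -a-> s4
  s2 = (0 + 0) | d.a.0 :: -d-> s5
  s3 = d.(0 + 0) | a.0 :: -a-> s6, -d-> s5
  s4 = 0\{d} :: (no moves)
  s5 = (0 + 0) | a.0 :: -a-> s7
  s6 = d.(0 + 0) | 0 :: -d-> s7
  s7 = (0 + 0) | 0 :: (no moves)
Reachable graph of Q (5 states):
  t0 = (c.a.0)\{d} + (0 + 0) | d.a.0 :: -c-> t1, -d-> t2
  t1 = (a.0)\{d} :: -a-> t3
  t2 = (0 + 0) | a.0 :: -a-> t4
  t3 = 0\{d} :: (no moves)
  t4 = (0 + 0) | 0 :: (no moves)
Bisimilarity quotient blocks:
  B0 = {s0}
  B1 = {s2}
  B2 = {s1, s5, t1, t2}
  B3 = {s4, s7, t3, t4}
  B4 = {s3}
  B5 = {s6}
  B6 = {t0}
s0 ∈ B0, t0 ∈ B6 → different blocks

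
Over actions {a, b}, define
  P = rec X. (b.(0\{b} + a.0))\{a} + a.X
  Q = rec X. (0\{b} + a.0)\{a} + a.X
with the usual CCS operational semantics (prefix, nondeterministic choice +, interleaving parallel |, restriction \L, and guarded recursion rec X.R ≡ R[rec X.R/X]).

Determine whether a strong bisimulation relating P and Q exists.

LTS(P): 2 reachable states
  p0 = rec X. (b.(0\{b} + a.0))\{a} + a.X ⊢ —a→ p0, —b→ p1
  p1 = (0\{b} + a.0)\{a} ⊢ (no moves)
LTS(Q): 1 reachable states
  q0 = rec X. (0\{b} + a.0)\{a} + a.X ⊢ —a→ q0
Bisimilarity quotient blocks:
  B0 = {p0}
  B1 = {p1}
  B2 = {q0}
p0 ∈ B0, q0 ∈ B2 → different blocks

NO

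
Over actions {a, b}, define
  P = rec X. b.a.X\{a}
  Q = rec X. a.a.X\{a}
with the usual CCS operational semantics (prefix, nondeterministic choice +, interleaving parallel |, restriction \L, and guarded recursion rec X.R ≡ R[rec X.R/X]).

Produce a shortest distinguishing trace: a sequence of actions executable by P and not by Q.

b

P's transition system — 4 states:
  u0 = rec X. b.a.X\{a} | =b=> u1
  u1 = a.(rec X. b.a.X\{a})\{a} | =a=> u2
  u2 = (rec X. b.a.X\{a})\{a} | =b=> u3
  u3 = (a.(rec X. b.a.X\{a})\{a})\{a} | ·
Q's transition system — 3 states:
  v0 = rec X. a.a.X\{a} | =a=> v1
  v1 = a.(rec X. a.a.X\{a})\{a} | =a=> v2
  v2 = (rec X. a.a.X\{a})\{a} | ·
Trace ⟨b⟩ through P, begin at {u0}:
  [1] b ⇒ {u1}
  P completes σ.
Trace ⟨b⟩ through Q, begin at {v0}:
  [1] b ⇒ ∅ (Q stuck)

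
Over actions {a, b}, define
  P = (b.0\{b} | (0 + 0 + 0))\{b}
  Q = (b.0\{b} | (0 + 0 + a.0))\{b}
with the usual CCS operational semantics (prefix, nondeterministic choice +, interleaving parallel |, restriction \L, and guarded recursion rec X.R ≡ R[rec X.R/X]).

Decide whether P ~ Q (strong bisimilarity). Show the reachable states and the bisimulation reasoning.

P ≁ Q

LTS(P): 1 reachable states
  p0 = (b.0\{b} | (0 + 0 + 0))\{b} | stopped
LTS(Q): 2 reachable states
  q0 = (b.0\{b} | (0 + 0 + a.0))\{b} | -a-> q1
  q1 = (b.0\{b} | 0)\{b} | stopped
Coarsest stable partition (strong bisimilarity classes):
  B0 = {p0, q1}
  B1 = {q0}
p0 ∈ B0, q0 ∈ B1 → different blocks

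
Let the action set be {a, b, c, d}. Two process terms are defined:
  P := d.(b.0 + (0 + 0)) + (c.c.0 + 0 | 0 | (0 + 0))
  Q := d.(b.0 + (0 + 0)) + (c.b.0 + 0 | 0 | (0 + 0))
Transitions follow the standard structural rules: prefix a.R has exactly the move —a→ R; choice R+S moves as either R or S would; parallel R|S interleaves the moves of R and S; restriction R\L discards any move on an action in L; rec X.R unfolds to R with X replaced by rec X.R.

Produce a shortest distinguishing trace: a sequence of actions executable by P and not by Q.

cc

Reachable graph of P (4 states):
  p0 = d.(b.0 + (0 + 0)) + (c.c.0 + 0 | 0 | (0 + 0)) has moves ··c··> p1, ··d··> p2
  p1 = c.0 has moves ··c··> p3
  p2 = b.0 + (0 + 0) has moves ··b··> p3
  p3 = 0 has moves ·
Reachable graph of Q (4 states):
  q0 = d.(b.0 + (0 + 0)) + (c.b.0 + 0 | 0 | (0 + 0)) has moves ··c··> q1, ··d··> q2
  q1 = b.0 has moves ··b··> q3
  q2 = b.0 + (0 + 0) has moves ··b··> q3
  q3 = 0 has moves ·
Executing cc from P (initial set {p0}):
  [1] c ⇒ {p1}
  [2] c ⇒ {p3}
  P completes σ.
Executing cc from Q (initial set {q0}):
  [1] c ⇒ {q1}
  [2] c ⇒ ∅ (Q stuck)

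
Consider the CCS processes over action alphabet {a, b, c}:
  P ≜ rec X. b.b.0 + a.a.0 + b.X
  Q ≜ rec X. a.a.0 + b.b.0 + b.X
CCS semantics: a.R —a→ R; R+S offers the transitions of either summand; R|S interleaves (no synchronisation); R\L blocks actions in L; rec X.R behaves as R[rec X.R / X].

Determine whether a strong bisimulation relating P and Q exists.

bisimilar

P's transition system — 4 states:
  u0 = rec X. b.b.0 + a.a.0 + b.X :: ··a··> u1, ··b··> u0, ··b··> u2
  u1 = a.0 :: ··a··> u3
  u2 = b.0 :: ··b··> u3
  u3 = 0 :: (no moves)
Q's transition system — 4 states:
  v0 = rec X. a.a.0 + b.b.0 + b.X :: ··a··> v1, ··b··> v0, ··b··> v2
  v1 = a.0 :: ··a··> v3
  v2 = b.0 :: ··b··> v3
  v3 = 0 :: (no moves)
Partition-refinement fixed point:
  B0 = {u0, v0}
  B1 = {u2, v2}
  B2 = {u3, v3}
  B3 = {u1, v1}
u0 ∈ B0, v0 ∈ B0 → same block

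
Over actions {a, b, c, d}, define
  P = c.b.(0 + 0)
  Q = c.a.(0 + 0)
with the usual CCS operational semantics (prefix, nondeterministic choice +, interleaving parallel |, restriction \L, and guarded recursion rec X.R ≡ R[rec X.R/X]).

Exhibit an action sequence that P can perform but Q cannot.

LTS(P): 3 reachable states
  u0 = c.b.(0 + 0) → --c--▸ u1
  u1 = b.(0 + 0) → --b--▸ u2
  u2 = 0 + 0 → deadlocked
LTS(Q): 3 reachable states
  v0 = c.a.(0 + 0) → --c--▸ v1
  v1 = a.(0 + 0) → --a--▸ v2
  v2 = 0 + 0 → deadlocked
Executing cb from P (initial set {u0}):
  step 1 (c): {u1}
  step 2 (b): {u2}
  P completes σ.
Executing cb from Q (initial set {v0}):
  step 1 (c): {v1}
  step 2 (b): ∅  — Q cannot continue

cb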